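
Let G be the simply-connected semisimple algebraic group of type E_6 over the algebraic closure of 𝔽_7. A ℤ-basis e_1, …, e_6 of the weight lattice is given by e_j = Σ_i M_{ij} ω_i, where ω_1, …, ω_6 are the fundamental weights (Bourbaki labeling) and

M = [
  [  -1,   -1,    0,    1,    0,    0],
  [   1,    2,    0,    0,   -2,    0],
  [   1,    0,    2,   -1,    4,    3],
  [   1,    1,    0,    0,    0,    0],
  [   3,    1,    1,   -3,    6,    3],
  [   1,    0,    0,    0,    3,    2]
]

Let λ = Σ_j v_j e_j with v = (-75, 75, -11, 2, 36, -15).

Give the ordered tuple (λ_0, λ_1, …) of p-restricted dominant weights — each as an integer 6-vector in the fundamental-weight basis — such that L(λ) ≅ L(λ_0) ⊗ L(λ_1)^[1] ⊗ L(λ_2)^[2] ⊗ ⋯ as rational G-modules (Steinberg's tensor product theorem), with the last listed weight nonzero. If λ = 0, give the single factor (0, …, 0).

Converting to the ω-basis (c_i = row i of M dotted with v = (-75, 75, -11, 2, 36, -15)):
  c_1 = -1*-75 + -1*75 + 0*-11 + 1*2 + 0*36 + 0*-15 = 2
  c_2 = 1*-75 + 2*75 + 0*-11 + 0*2 + -2*36 + 0*-15 = 3
  c_3 = 1*-75 + 0*75 + 2*-11 + -1*2 + 4*36 + 3*-15 = 0
  c_4 = 1*-75 + 1*75 + 0*-11 + 0*2 + 0*36 + 0*-15 = 0
  c_5 = 3*-75 + 1*75 + 1*-11 + -3*2 + 6*36 + 3*-15 = 4
  c_6 = 1*-75 + 0*75 + 0*-11 + 0*2 + 3*36 + 2*-15 = 3
p = 7; digits c_i = Σ_j d_{ij}·7^j, 0 ≤ d_{ij} < 7:
  c_1 = 2 = 2·7^0
  c_2 = 3 = 3·7^0
  c_3 = 0
  c_4 = 0
  c_5 = 4 = 4·7^0
  c_6 = 3 = 3·7^0
Factor λ_0 = (2, 3, 0, 0, 4, 3)

((2, 3, 0, 0, 4, 3),)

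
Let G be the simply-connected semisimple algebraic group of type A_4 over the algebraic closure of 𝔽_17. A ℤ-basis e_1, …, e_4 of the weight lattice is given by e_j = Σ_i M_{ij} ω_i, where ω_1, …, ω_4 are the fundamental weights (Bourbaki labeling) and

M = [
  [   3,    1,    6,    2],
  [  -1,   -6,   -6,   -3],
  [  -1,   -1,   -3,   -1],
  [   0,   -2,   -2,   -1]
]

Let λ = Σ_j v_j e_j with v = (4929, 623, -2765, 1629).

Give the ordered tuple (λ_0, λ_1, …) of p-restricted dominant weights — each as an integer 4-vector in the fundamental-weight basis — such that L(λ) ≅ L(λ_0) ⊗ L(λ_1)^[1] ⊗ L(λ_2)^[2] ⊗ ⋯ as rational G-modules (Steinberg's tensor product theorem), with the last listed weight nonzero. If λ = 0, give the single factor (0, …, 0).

Change of basis e → ω: c = M·v where v = (4929, 623, -2765, 1629):
  c_1 = 3·4929 + 1·623 + (6)·(-2765) + 2·1629 = 2078
  c_2 = (-1)·(4929) + (-6)·(623) + (-6)·(-2765) + (-3)·(1629) = 3036
  c_3 = (-1)·(4929) + (-1)·(623) + (-3)·(-2765) + (-1)·(1629) = 1114
  c_4 = 0·4929 + (-2)·(623) + (-2)·(-2765) + (-1)·(1629) = 2655
Expand coordinatewise in base 17:
  c_1 = 2078 = 4·17^0 + 3·17^1 + 7·17^2
  c_2 = 3036 = 10·17^0 + 8·17^1 + 10·17^2
  c_3 = 1114 = 9·17^0 + 14·17^1 + 3·17^2
  c_4 = 2655 = 3·17^0 + 3·17^1 + 9·17^2
Factor λ_0 = (4, 10, 9, 3)
Factor λ_1 = (3, 8, 14, 3)
Factor λ_2 = (7, 10, 3, 9)

((4, 10, 9, 3), (3, 8, 14, 3), (7, 10, 3, 9))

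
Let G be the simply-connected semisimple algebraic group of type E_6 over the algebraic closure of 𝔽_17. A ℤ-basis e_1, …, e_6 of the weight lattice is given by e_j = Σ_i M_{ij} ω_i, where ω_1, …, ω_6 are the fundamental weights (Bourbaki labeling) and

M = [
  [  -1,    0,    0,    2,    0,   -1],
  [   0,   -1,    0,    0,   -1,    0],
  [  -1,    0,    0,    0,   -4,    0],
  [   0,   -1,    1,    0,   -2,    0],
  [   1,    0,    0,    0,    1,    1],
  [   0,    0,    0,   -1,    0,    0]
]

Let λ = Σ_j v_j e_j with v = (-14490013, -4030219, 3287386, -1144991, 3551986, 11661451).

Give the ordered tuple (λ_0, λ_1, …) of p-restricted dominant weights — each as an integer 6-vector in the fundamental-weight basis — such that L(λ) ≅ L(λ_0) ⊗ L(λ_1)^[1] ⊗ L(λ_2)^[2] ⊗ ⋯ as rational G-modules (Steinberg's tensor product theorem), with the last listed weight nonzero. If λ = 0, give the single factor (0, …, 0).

In the fundamental-weight basis, λ has coordinates c = M·v (v = (-14490013, -4030219, 3287386, -1144991, 3551986, 11661451)):
  c_1 = (-1)·(-14490013) + (0)·(-4030219) + 0·3287386 + (2)·(-1144991) + 0·3551986 + (-1)·(11661451) = 538580
  c_2 = (0)·(-14490013) + (-1)·(-4030219) + 0·3287386 + (0)·(-1144991) + (-1)·(3551986) + 0·11661451 = 478233
  c_3 = (-1)·(-14490013) + (0)·(-4030219) + 0·3287386 + (0)·(-1144991) + (-4)·(3551986) + 0·11661451 = 282069
  c_4 = (0)·(-14490013) + (-1)·(-4030219) + 1·3287386 + (0)·(-1144991) + (-2)·(3551986) + 0·11661451 = 213633
  c_5 = (1)·(-14490013) + (0)·(-4030219) + 0·3287386 + (0)·(-1144991) + 1·3551986 + 1·11661451 = 723424
  c_6 = (0)·(-14490013) + (0)·(-4030219) + 0·3287386 + (-1)·(-1144991) + 0·3551986 + 0·11661451 = 1144991
p = 17; digits c_i = Σ_j d_{ij}·17^j, 0 ≤ d_{ij} < 17:
  c_1 = 538580 = 3·17^0 + 10·17^1 + 10·17^2 + 7·17^3 + 6·17^4
  c_2 = 478233 = 6·17^0 + 13·17^1 + 5·17^2 + 12·17^3 + 5·17^4
  c_3 = 282069 = 5·17^0 + 0·17^1 + 7·17^2 + 6·17^3 + 3·17^4
  c_4 = 213633 = 11·17^0 + 3·17^1 + 8·17^2 + 9·17^3 + 2·17^4
  c_5 = 723424 = 6·17^0 + 3·17^1 + 4·17^2 + 11·17^3 + 8·17^4
  c_6 = 1144991 = 7·17^0 + 15·17^1 + 0·17^2 + 12·17^3 + 13·17^4
p-restricted factor λ_0 = (3, 6, 5, 11, 6, 7)
p-restricted factor λ_1 = (10, 13, 0, 3, 3, 15)
p-restricted factor λ_2 = (10, 5, 7, 8, 4, 0)
p-restricted factor λ_3 = (7, 12, 6, 9, 11, 12)
p-restricted factor λ_4 = (6, 5, 3, 2, 8, 13)

((3, 6, 5, 11, 6, 7), (10, 13, 0, 3, 3, 15), (10, 5, 7, 8, 4, 0), (7, 12, 6, 9, 11, 12), (6, 5, 3, 2, 8, 13))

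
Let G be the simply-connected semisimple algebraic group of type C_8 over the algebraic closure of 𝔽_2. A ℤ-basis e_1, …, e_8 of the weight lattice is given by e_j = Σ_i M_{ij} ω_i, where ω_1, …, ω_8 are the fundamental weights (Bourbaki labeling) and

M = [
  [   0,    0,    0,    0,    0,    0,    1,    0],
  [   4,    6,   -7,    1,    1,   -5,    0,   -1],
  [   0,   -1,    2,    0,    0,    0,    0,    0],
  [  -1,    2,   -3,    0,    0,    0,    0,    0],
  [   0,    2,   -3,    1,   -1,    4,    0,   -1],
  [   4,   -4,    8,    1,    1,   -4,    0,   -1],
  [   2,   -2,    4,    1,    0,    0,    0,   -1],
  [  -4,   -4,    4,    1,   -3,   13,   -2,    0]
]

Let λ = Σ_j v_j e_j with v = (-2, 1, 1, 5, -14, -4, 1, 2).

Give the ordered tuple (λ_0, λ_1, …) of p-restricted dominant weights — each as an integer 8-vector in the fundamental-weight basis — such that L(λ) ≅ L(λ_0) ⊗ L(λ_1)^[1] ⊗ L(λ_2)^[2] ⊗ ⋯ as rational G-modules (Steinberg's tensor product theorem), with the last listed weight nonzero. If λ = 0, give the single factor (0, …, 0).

Compute c_i = Σ_j M_{ij} v_j with v = (-2, 1, 1, 5, -14, -4, 1, 2):
  c_1 = (0)·(-2) + 0·1 + 0·1 + 0·5 + (0)·(-14) + (0)·(-4) + 1·1 + 0·2 = 1
  c_2 = (4)·(-2) + 6·1 + (-7)·(1) + 1·5 + (1)·(-14) + (-5)·(-4) + 0·1 + (-1)·(2) = 0
  c_3 = (0)·(-2) + (-1)·(1) + 2·1 + 0·5 + (0)·(-14) + (0)·(-4) + 0·1 + 0·2 = 1
  c_4 = (-1)·(-2) + 2·1 + (-3)·(1) + 0·5 + (0)·(-14) + (0)·(-4) + 0·1 + 0·2 = 1
  c_5 = (0)·(-2) + 2·1 + (-3)·(1) + 1·5 + (-1)·(-14) + (4)·(-4) + 0·1 + (-1)·(2) = 0
  c_6 = (4)·(-2) + (-4)·(1) + 8·1 + 1·5 + (1)·(-14) + (-4)·(-4) + 0·1 + (-1)·(2) = 1
  c_7 = (2)·(-2) + (-2)·(1) + 4·1 + 1·5 + (0)·(-14) + (0)·(-4) + 0·1 + (-1)·(2) = 1
  c_8 = (-4)·(-2) + (-4)·(1) + 4·1 + 1·5 + (-3)·(-14) + (13)·(-4) + (-2)·(1) + 0·2 = 1
Base-2 expansion of each c_i:
  c_1 = 1 = 1·2^0
  c_2 = 0
  c_3 = 1 = 1·2^0
  c_4 = 1 = 1·2^0
  c_5 = 0
  c_6 = 1 = 1·2^0
  c_7 = 1 = 1·2^0
  c_8 = 1 = 1·2^0
Factor λ_0 = (1, 0, 1, 1, 0, 1, 1, 1)

((1, 0, 1, 1, 0, 1, 1, 1),)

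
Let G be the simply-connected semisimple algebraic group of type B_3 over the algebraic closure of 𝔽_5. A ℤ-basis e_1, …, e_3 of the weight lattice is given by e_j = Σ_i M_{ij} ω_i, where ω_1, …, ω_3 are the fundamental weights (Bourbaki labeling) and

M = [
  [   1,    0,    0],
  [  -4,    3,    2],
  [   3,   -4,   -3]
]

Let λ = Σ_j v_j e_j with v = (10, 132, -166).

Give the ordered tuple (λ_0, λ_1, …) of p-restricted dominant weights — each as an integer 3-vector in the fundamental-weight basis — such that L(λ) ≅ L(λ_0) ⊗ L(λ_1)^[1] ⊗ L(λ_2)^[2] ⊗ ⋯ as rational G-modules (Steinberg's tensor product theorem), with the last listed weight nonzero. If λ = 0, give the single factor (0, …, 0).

((0, 4, 0), (2, 4, 0))

Compute c_i = Σ_j M_{ij} v_j with v = (10, 132, -166):
  c_1 = (1)·(10) + (0)·(132) + (0)·(-166) = 10
  c_2 = (-4)·(10) + (3)·(132) + (2)·(-166) = 24
  c_3 = (3)·(10) + (-4)·(132) + (-3)·(-166) = 0
Writing each c_i in base p = 5:
  c_1 = 10 = 0·5^0 + 2·5^1
  c_2 = 24 = 4·5^0 + 4·5^1
  c_3 = 0
λ_0 = (0, 4, 0)
λ_1 = (2, 4, 0)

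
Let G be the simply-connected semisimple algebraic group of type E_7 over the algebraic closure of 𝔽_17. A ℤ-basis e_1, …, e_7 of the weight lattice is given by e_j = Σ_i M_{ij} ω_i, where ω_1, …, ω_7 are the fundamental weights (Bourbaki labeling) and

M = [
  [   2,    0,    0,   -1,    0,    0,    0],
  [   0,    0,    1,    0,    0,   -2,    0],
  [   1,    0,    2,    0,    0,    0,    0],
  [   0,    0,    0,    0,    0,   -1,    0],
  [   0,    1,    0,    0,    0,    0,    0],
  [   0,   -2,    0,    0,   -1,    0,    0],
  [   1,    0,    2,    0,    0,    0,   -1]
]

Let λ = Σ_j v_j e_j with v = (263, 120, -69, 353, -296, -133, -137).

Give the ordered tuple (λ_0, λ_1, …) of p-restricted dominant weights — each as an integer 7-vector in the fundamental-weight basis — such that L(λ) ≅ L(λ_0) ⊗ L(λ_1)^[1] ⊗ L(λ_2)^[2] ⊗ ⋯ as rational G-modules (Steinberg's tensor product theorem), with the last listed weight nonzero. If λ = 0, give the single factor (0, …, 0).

((3, 10, 6, 14, 1, 5, 7), (10, 11, 7, 7, 7, 3, 15))

In the fundamental-weight basis, λ has coordinates c = M·v (v = (263, 120, -69, 353, -296, -133, -137)):
  c_1 = 2·263 + 0·120 + (0)·(-69) + (-1)·(353) + (0)·(-296) + (0)·(-133) + (0)·(-137) = 173
  c_2 = 0·263 + 0·120 + (1)·(-69) + 0·353 + (0)·(-296) + (-2)·(-133) + (0)·(-137) = 197
  c_3 = 1·263 + 0·120 + (2)·(-69) + 0·353 + (0)·(-296) + (0)·(-133) + (0)·(-137) = 125
  c_4 = 0·263 + 0·120 + (0)·(-69) + 0·353 + (0)·(-296) + (-1)·(-133) + (0)·(-137) = 133
  c_5 = 0·263 + 1·120 + (0)·(-69) + 0·353 + (0)·(-296) + (0)·(-133) + (0)·(-137) = 120
  c_6 = 0·263 + (-2)·(120) + (0)·(-69) + 0·353 + (-1)·(-296) + (0)·(-133) + (0)·(-137) = 56
  c_7 = 1·263 + 0·120 + (2)·(-69) + 0·353 + (0)·(-296) + (0)·(-133) + (-1)·(-137) = 262
p = 17; digits c_i = Σ_j d_{ij}·17^j, 0 ≤ d_{ij} < 17:
  c_1 = 173 = 3·17^0 + 10·17^1
  c_2 = 197 = 10·17^0 + 11·17^1
  c_3 = 125 = 6·17^0 + 7·17^1
  c_4 = 133 = 14·17^0 + 7·17^1
  c_5 = 120 = 1·17^0 + 7·17^1
  c_6 = 56 = 5·17^0 + 3·17^1
  c_7 = 262 = 7·17^0 + 15·17^1
p-restricted factor λ_0 = (3, 10, 6, 14, 1, 5, 7)
p-restricted factor λ_1 = (10, 11, 7, 7, 7, 3, 15)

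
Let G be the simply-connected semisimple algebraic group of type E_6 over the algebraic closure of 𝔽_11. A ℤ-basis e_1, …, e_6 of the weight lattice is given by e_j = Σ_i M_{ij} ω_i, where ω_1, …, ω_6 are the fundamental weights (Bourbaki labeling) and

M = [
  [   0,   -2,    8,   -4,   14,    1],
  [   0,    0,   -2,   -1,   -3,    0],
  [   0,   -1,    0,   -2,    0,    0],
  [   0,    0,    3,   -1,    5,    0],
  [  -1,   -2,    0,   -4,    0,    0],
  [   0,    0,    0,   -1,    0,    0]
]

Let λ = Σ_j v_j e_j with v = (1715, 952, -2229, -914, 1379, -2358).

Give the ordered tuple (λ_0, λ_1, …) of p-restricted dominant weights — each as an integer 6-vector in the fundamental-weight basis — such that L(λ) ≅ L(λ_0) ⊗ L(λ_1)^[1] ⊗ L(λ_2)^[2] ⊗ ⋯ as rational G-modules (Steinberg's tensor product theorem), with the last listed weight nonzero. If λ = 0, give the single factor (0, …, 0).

Compute c_i = Σ_j M_{ij} v_j with v = (1715, 952, -2229, -914, 1379, -2358):
  c_1 = 0·1715 + (-2)·(952) + (8)·(-2229) + (-4)·(-914) + 14·1379 + (1)·(-2358) = 868
  c_2 = 0·1715 + 0·952 + (-2)·(-2229) + (-1)·(-914) + (-3)·(1379) + (0)·(-2358) = 1235
  c_3 = 0·1715 + (-1)·(952) + (0)·(-2229) + (-2)·(-914) + 0·1379 + (0)·(-2358) = 876
  c_4 = 0·1715 + 0·952 + (3)·(-2229) + (-1)·(-914) + 5·1379 + (0)·(-2358) = 1122
  c_5 = (-1)·(1715) + (-2)·(952) + (0)·(-2229) + (-4)·(-914) + 0·1379 + (0)·(-2358) = 37
  c_6 = 0·1715 + 0·952 + (0)·(-2229) + (-1)·(-914) + 0·1379 + (0)·(-2358) = 914
Expand coordinatewise in base 11:
  c_1 = 868 = 10·11^0 + 1·11^1 + 7·11^2
  c_2 = 1235 = 3·11^0 + 2·11^1 + 10·11^2
  c_3 = 876 = 7·11^0 + 2·11^1 + 7·11^2
  c_4 = 1122 = 0·11^0 + 3·11^1 + 9·11^2
  c_5 = 37 = 4·11^0 + 3·11^1
  c_6 = 914 = 1·11^0 + 6·11^1 + 7·11^2
Factor λ_0 = (10, 3, 7, 0, 4, 1)
Factor λ_1 = (1, 2, 2, 3, 3, 6)
Factor λ_2 = (7, 10, 7, 9, 0, 7)

((10, 3, 7, 0, 4, 1), (1, 2, 2, 3, 3, 6), (7, 10, 7, 9, 0, 7))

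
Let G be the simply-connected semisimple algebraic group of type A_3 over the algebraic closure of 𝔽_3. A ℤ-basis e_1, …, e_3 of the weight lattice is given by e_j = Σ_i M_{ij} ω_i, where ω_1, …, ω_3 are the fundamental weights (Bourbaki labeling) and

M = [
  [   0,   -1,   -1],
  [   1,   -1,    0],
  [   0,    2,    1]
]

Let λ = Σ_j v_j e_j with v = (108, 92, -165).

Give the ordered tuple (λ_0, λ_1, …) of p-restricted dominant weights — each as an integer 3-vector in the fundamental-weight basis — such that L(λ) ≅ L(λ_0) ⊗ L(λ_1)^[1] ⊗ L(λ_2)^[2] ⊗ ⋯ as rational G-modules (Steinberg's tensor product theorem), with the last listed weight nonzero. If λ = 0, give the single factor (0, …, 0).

Compute c_i = Σ_j M_{ij} v_j with v = (108, 92, -165):
  c_1 = (0)·(108) + (-1)·(92) + (-1)·(-165) = 73
  c_2 = (1)·(108) + (-1)·(92) + (0)·(-165) = 16
  c_3 = (0)·(108) + (2)·(92) + (1)·(-165) = 19
p = 3; digits c_i = Σ_j d_{ij}·3^j, 0 ≤ d_{ij} < 3:
  c_1 = 73 = 1·3^0 + 0·3^1 + 2·3^2 + 2·3^3
  c_2 = 16 = 1·3^0 + 2·3^1 + 1·3^2
  c_3 = 19 = 1·3^0 + 0·3^1 + 2·3^2
Factor λ_0 = (1, 1, 1)
Factor λ_1 = (0, 2, 0)
Factor λ_2 = (2, 1, 2)
Factor λ_3 = (2, 0, 0)

((1, 1, 1), (0, 2, 0), (2, 1, 2), (2, 0, 0))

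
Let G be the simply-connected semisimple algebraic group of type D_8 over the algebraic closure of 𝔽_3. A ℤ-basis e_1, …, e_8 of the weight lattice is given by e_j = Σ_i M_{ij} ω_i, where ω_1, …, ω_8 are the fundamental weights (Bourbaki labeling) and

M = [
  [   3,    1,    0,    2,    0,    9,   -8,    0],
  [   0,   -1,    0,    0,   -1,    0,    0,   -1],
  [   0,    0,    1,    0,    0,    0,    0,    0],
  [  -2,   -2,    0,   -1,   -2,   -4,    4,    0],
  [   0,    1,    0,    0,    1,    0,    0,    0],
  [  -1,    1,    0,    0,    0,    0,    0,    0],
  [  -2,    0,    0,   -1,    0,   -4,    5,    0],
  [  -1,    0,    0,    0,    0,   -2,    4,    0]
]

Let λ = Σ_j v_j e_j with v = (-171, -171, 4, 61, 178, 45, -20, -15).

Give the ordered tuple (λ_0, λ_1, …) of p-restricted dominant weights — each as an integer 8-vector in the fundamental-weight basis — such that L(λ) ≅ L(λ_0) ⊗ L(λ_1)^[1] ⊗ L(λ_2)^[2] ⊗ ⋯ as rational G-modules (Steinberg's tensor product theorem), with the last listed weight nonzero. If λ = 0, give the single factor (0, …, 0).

Converting to the ω-basis (c_i = row i of M dotted with v = (-171, -171, 4, 61, 178, 45, -20, -15)):
  c_1 = (3)·(-171) + (1)·(-171) + (0)·(4) + (2)·(61) + (0)·(178) + (9)·(45) + (-8)·(-20) + (0)·(-15) = 3
  c_2 = (0)·(-171) + (-1)·(-171) + (0)·(4) + (0)·(61) + (-1)·(178) + (0)·(45) + (0)·(-20) + (-1)·(-15) = 8
  c_3 = (0)·(-171) + (0)·(-171) + (1)·(4) + (0)·(61) + (0)·(178) + (0)·(45) + (0)·(-20) + (0)·(-15) = 4
  c_4 = (-2)·(-171) + (-2)·(-171) + (0)·(4) + (-1)·(61) + (-2)·(178) + (-4)·(45) + (4)·(-20) + (0)·(-15) = 7
  c_5 = (0)·(-171) + (1)·(-171) + (0)·(4) + (0)·(61) + (1)·(178) + (0)·(45) + (0)·(-20) + (0)·(-15) = 7
  c_6 = (-1)·(-171) + (1)·(-171) + (0)·(4) + (0)·(61) + (0)·(178) + (0)·(45) + (0)·(-20) + (0)·(-15) = 0
  c_7 = (-2)·(-171) + (0)·(-171) + (0)·(4) + (-1)·(61) + (0)·(178) + (-4)·(45) + (5)·(-20) + (0)·(-15) = 1
  c_8 = (-1)·(-171) + (0)·(-171) + (0)·(4) + (0)·(61) + (0)·(178) + (-2)·(45) + (4)·(-20) + (0)·(-15) = 1
Expand coordinatewise in base 3:
  c_1 = 3 = 0·3^0 + 1·3^1
  c_2 = 8 = 2·3^0 + 2·3^1
  c_3 = 4 = 1·3^0 + 1·3^1
  c_4 = 7 = 1·3^0 + 2·3^1
  c_5 = 7 = 1·3^0 + 2·3^1
  c_6 = 0
  c_7 = 1 = 1·3^0
  c_8 = 1 = 1·3^0
λ_0 = (0, 2, 1, 1, 1, 0, 1, 1)
λ_1 = (1, 2, 1, 2, 2, 0, 0, 0)

((0, 2, 1, 1, 1, 0, 1, 1), (1, 2, 1, 2, 2, 0, 0, 0))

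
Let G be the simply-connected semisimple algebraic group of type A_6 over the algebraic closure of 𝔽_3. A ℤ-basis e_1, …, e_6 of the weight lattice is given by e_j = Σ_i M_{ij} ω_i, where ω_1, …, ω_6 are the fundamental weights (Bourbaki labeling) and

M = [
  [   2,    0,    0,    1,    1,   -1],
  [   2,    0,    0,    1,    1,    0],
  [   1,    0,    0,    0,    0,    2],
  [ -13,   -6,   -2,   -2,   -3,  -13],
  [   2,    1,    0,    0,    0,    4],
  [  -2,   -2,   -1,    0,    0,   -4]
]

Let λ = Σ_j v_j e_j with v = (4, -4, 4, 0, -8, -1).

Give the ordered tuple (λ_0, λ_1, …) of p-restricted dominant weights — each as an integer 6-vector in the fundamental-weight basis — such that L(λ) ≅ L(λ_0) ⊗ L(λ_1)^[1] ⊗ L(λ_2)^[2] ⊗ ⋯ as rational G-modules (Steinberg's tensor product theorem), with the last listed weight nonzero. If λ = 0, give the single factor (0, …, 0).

((1, 0, 2, 1, 0, 0),)

Compute c_i = Σ_j M_{ij} v_j with v = (4, -4, 4, 0, -8, -1):
  c_1 = (2)·(4) + (0)·(-4) + (0)·(4) + (1)·(0) + (1)·(-8) + (-1)·(-1) = 1
  c_2 = (2)·(4) + (0)·(-4) + (0)·(4) + (1)·(0) + (1)·(-8) + (0)·(-1) = 0
  c_3 = (1)·(4) + (0)·(-4) + (0)·(4) + (0)·(0) + (0)·(-8) + (2)·(-1) = 2
  c_4 = (-13)·(4) + (-6)·(-4) + (-2)·(4) + (-2)·(0) + (-3)·(-8) + (-13)·(-1) = 1
  c_5 = (2)·(4) + (1)·(-4) + (0)·(4) + (0)·(0) + (0)·(-8) + (4)·(-1) = 0
  c_6 = (-2)·(4) + (-2)·(-4) + (-1)·(4) + (0)·(0) + (0)·(-8) + (-4)·(-1) = 0
p = 3; digits c_i = Σ_j d_{ij}·3^j, 0 ≤ d_{ij} < 3:
  c_1 = 1 = 1·3^0
  c_2 = 0
  c_3 = 2 = 2·3^0
  c_4 = 1 = 1·3^0
  c_5 = 0
  c_6 = 0
p-restricted factor λ_0 = (1, 0, 2, 1, 0, 0)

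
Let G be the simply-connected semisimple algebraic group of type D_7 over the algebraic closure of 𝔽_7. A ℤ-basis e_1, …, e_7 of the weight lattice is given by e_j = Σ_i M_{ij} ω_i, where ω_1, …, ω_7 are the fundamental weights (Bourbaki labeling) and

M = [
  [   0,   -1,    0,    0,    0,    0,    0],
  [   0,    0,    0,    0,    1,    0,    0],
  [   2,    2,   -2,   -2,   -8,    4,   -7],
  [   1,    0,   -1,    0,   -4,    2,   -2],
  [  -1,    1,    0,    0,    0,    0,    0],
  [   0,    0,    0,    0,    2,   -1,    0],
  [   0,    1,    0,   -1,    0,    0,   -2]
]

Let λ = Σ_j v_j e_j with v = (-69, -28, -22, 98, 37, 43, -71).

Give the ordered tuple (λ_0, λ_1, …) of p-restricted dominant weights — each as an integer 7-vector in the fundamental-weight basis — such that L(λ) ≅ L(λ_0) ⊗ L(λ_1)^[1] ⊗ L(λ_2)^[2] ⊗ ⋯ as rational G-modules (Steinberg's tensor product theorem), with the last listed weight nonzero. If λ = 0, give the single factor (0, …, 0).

((0, 2, 6, 5, 6, 3, 2), (4, 5, 3, 4, 5, 4, 2))

ω-coordinates c = M·v, v = (-69, -28, -22, 98, 37, 43, -71):
  c_1 = 0*-69 + -1*-28 + 0*-22 + 0*98 + 0*37 + 0*43 + 0*-71 = 28
  c_2 = 0*-69 + 0*-28 + 0*-22 + 0*98 + 1*37 + 0*43 + 0*-71 = 37
  c_3 = 2*-69 + 2*-28 + -2*-22 + -2*98 + -8*37 + 4*43 + -7*-71 = 27
  c_4 = 1*-69 + 0*-28 + -1*-22 + 0*98 + -4*37 + 2*43 + -2*-71 = 33
  c_5 = -1*-69 + 1*-28 + 0*-22 + 0*98 + 0*37 + 0*43 + 0*-71 = 41
  c_6 = 0*-69 + 0*-28 + 0*-22 + 0*98 + 2*37 + -1*43 + 0*-71 = 31
  c_7 = 0*-69 + 1*-28 + 0*-22 + -1*98 + 0*37 + 0*43 + -2*-71 = 16
Base-7 expansion of each c_i:
  c_1 = 28 = 0·7^0 + 4·7^1
  c_2 = 37 = 2·7^0 + 5·7^1
  c_3 = 27 = 6·7^0 + 3·7^1
  c_4 = 33 = 5·7^0 + 4·7^1
  c_5 = 41 = 6·7^0 + 5·7^1
  c_6 = 31 = 3·7^0 + 4·7^1
  c_7 = 16 = 2·7^0 + 2·7^1
λ_0 = (0, 2, 6, 5, 6, 3, 2)
λ_1 = (4, 5, 3, 4, 5, 4, 2)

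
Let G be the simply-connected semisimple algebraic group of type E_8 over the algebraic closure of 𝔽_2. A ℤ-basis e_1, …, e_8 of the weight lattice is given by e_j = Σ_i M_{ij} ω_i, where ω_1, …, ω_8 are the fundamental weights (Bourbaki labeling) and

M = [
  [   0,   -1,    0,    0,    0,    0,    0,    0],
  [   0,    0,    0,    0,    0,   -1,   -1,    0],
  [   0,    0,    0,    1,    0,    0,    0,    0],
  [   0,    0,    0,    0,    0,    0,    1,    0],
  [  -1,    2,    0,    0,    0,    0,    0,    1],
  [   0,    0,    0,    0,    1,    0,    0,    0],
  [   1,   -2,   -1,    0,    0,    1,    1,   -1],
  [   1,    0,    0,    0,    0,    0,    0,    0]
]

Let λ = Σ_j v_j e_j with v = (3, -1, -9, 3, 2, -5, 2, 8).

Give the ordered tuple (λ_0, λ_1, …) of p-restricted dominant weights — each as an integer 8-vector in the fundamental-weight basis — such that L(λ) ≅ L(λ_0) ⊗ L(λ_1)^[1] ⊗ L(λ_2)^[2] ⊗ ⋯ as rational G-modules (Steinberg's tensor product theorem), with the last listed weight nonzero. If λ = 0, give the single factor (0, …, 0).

((1, 1, 1, 0, 1, 0, 1, 1), (0, 1, 1, 1, 1, 1, 1, 1))

Converting to the ω-basis (c_i = row i of M dotted with v = (3, -1, -9, 3, 2, -5, 2, 8)):
  c_1 = 0·3 + (-1)·(-1) + (0)·(-9) + 0·3 + 0·2 + (0)·(-5) + 0·2 + 0·8 = 1
  c_2 = 0·3 + (0)·(-1) + (0)·(-9) + 0·3 + 0·2 + (-1)·(-5) + (-1)·(2) + 0·8 = 3
  c_3 = 0·3 + (0)·(-1) + (0)·(-9) + 1·3 + 0·2 + (0)·(-5) + 0·2 + 0·8 = 3
  c_4 = 0·3 + (0)·(-1) + (0)·(-9) + 0·3 + 0·2 + (0)·(-5) + 1·2 + 0·8 = 2
  c_5 = (-1)·(3) + (2)·(-1) + (0)·(-9) + 0·3 + 0·2 + (0)·(-5) + 0·2 + 1·8 = 3
  c_6 = 0·3 + (0)·(-1) + (0)·(-9) + 0·3 + 1·2 + (0)·(-5) + 0·2 + 0·8 = 2
  c_7 = 1·3 + (-2)·(-1) + (-1)·(-9) + 0·3 + 0·2 + (1)·(-5) + 1·2 + (-1)·(8) = 3
  c_8 = 1·3 + (0)·(-1) + (0)·(-9) + 0·3 + 0·2 + (0)·(-5) + 0·2 + 0·8 = 3
Writing each c_i in base p = 2:
  c_1 = 1 = 1·2^0
  c_2 = 3 = 1·2^0 + 1·2^1
  c_3 = 3 = 1·2^0 + 1·2^1
  c_4 = 2 = 0·2^0 + 1·2^1
  c_5 = 3 = 1·2^0 + 1·2^1
  c_6 = 2 = 0·2^0 + 1·2^1
  c_7 = 3 = 1·2^0 + 1·2^1
  c_8 = 3 = 1·2^0 + 1·2^1
λ_0 = (1, 1, 1, 0, 1, 0, 1, 1)
λ_1 = (0, 1, 1, 1, 1, 1, 1, 1)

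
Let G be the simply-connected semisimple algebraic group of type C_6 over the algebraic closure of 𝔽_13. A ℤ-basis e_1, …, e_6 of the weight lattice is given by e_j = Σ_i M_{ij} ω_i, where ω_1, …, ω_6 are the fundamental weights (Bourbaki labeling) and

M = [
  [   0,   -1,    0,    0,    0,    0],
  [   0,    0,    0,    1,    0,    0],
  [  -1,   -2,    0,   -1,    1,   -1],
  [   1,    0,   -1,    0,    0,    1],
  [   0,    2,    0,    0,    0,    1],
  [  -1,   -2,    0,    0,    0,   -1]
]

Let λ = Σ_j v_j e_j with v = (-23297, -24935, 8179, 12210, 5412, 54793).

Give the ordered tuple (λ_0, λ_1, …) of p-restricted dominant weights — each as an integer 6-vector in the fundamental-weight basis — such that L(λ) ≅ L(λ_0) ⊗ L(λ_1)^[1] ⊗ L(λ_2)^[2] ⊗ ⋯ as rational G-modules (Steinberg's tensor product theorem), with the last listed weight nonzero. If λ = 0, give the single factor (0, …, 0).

((1, 3, 6, 8, 9, 5), (7, 3, 6, 12, 1, 9), (4, 7, 3, 7, 3, 4), (11, 5, 5, 10, 2, 8))

In the fundamental-weight basis, λ has coordinates c = M·v (v = (-23297, -24935, 8179, 12210, 5412, 54793)):
  c_1 = 0*-23297 + -1*-24935 + 0*8179 + 0*12210 + 0*5412 + 0*54793 = 24935
  c_2 = 0*-23297 + 0*-24935 + 0*8179 + 1*12210 + 0*5412 + 0*54793 = 12210
  c_3 = -1*-23297 + -2*-24935 + 0*8179 + -1*12210 + 1*5412 + -1*54793 = 11576
  c_4 = 1*-23297 + 0*-24935 + -1*8179 + 0*12210 + 0*5412 + 1*54793 = 23317
  c_5 = 0*-23297 + 2*-24935 + 0*8179 + 0*12210 + 0*5412 + 1*54793 = 4923
  c_6 = -1*-23297 + -2*-24935 + 0*8179 + 0*12210 + 0*5412 + -1*54793 = 18374
Expand coordinatewise in base 13:
  c_1 = 24935 = 1·13^0 + 7·13^1 + 4·13^2 + 11·13^3
  c_2 = 12210 = 3·13^0 + 3·13^1 + 7·13^2 + 5·13^3
  c_3 = 11576 = 6·13^0 + 6·13^1 + 3·13^2 + 5·13^3
  c_4 = 23317 = 8·13^0 + 12·13^1 + 7·13^2 + 10·13^3
  c_5 = 4923 = 9·13^0 + 1·13^1 + 3·13^2 + 2·13^3
  c_6 = 18374 = 5·13^0 + 9·13^1 + 4·13^2 + 8·13^3
p-restricted factor λ_0 = (1, 3, 6, 8, 9, 5)
p-restricted factor λ_1 = (7, 3, 6, 12, 1, 9)
p-restricted factor λ_2 = (4, 7, 3, 7, 3, 4)
p-restricted factor λ_3 = (11, 5, 5, 10, 2, 8)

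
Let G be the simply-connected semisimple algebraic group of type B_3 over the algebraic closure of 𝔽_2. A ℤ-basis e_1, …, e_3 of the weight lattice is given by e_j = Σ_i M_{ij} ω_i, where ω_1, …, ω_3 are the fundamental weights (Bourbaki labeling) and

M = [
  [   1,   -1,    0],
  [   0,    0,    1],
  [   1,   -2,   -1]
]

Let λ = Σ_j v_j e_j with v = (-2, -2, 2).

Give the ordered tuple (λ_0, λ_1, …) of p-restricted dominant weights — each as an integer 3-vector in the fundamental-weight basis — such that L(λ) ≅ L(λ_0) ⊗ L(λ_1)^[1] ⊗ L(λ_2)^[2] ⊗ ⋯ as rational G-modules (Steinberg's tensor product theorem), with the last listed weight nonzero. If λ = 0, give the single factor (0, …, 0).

((0, 0, 0), (0, 1, 0))

Converting to the ω-basis (c_i = row i of M dotted with v = (-2, -2, 2)):
  c_1 = (1)·(-2) + (-1)·(-2) + 0·2 = 0
  c_2 = (0)·(-2) + (0)·(-2) + 1·2 = 2
  c_3 = (1)·(-2) + (-2)·(-2) + (-1)·(2) = 0
Base-2 expansion of each c_i:
  c_1 = 0
  c_2 = 2 = 0·2^0 + 1·2^1
  c_3 = 0
Factor λ_0 = (0, 0, 0)
Factor λ_1 = (0, 1, 0)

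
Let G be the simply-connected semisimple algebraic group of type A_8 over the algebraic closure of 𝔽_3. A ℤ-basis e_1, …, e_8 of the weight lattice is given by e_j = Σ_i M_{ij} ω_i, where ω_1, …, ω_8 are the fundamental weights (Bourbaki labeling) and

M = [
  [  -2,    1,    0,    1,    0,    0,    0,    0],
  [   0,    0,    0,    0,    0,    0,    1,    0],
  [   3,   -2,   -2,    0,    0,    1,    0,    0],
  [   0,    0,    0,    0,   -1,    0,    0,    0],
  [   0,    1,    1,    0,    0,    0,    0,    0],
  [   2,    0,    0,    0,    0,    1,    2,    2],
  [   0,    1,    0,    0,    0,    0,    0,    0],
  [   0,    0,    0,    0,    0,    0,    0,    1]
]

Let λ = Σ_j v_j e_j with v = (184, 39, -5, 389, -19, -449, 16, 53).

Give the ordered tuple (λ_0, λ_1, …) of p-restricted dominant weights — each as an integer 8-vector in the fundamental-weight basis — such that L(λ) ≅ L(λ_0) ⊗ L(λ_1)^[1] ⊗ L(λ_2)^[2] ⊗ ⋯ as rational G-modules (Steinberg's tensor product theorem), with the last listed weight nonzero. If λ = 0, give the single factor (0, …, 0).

Converting to the ω-basis (c_i = row i of M dotted with v = (184, 39, -5, 389, -19, -449, 16, 53)):
  c_1 = (-2)·(184) + (1)·(39) + (0)·(-5) + (1)·(389) + (0)·(-19) + (0)·(-449) + (0)·(16) + (0)·(53) = 60
  c_2 = (0)·(184) + (0)·(39) + (0)·(-5) + (0)·(389) + (0)·(-19) + (0)·(-449) + (1)·(16) + (0)·(53) = 16
  c_3 = (3)·(184) + (-2)·(39) + (-2)·(-5) + (0)·(389) + (0)·(-19) + (1)·(-449) + (0)·(16) + (0)·(53) = 35
  c_4 = (0)·(184) + (0)·(39) + (0)·(-5) + (0)·(389) + (-1)·(-19) + (0)·(-449) + (0)·(16) + (0)·(53) = 19
  c_5 = (0)·(184) + (1)·(39) + (1)·(-5) + (0)·(389) + (0)·(-19) + (0)·(-449) + (0)·(16) + (0)·(53) = 34
  c_6 = (2)·(184) + (0)·(39) + (0)·(-5) + (0)·(389) + (0)·(-19) + (1)·(-449) + (2)·(16) + (2)·(53) = 57
  c_7 = (0)·(184) + (1)·(39) + (0)·(-5) + (0)·(389) + (0)·(-19) + (0)·(-449) + (0)·(16) + (0)·(53) = 39
  c_8 = (0)·(184) + (0)·(39) + (0)·(-5) + (0)·(389) + (0)·(-19) + (0)·(-449) + (0)·(16) + (1)·(53) = 53
Writing each c_i in base p = 3:
  c_1 = 60 = 0·3^0 + 2·3^1 + 0·3^2 + 2·3^3
  c_2 = 16 = 1·3^0 + 2·3^1 + 1·3^2
  c_3 = 35 = 2·3^0 + 2·3^1 + 0·3^2 + 1·3^3
  c_4 = 19 = 1·3^0 + 0·3^1 + 2·3^2
  c_5 = 34 = 1·3^0 + 2·3^1 + 0·3^2 + 1·3^3
  c_6 = 57 = 0·3^0 + 1·3^1 + 0·3^2 + 2·3^3
  c_7 = 39 = 0·3^0 + 1·3^1 + 1·3^2 + 1·3^3
  c_8 = 53 = 2·3^0 + 2·3^1 + 2·3^2 + 1·3^3
Factor λ_0 = (0, 1, 2, 1, 1, 0, 0, 2)
Factor λ_1 = (2, 2, 2, 0, 2, 1, 1, 2)
Factor λ_2 = (0, 1, 0, 2, 0, 0, 1, 2)
Factor λ_3 = (2, 0, 1, 0, 1, 2, 1, 1)

((0, 1, 2, 1, 1, 0, 0, 2), (2, 2, 2, 0, 2, 1, 1, 2), (0, 1, 0, 2, 0, 0, 1, 2), (2, 0, 1, 0, 1, 2, 1, 1))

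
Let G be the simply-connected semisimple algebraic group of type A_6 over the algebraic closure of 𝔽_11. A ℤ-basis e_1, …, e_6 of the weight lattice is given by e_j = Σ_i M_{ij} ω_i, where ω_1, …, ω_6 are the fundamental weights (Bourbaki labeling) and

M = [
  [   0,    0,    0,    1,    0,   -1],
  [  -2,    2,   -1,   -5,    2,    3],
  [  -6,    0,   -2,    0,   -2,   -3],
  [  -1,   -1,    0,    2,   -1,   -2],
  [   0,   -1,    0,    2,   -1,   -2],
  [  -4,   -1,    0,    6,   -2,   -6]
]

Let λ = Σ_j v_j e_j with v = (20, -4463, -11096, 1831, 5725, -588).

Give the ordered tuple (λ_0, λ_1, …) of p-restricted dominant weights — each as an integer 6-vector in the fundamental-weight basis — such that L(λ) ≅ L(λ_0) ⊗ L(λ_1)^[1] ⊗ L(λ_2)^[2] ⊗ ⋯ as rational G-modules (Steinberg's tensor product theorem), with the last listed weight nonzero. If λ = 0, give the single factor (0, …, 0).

((10, 10, 0, 3, 1, 0), (10, 10, 4, 4, 6, 6), (8, 10, 3, 7, 7, 6), (1, 1, 9, 2, 2, 5))

Converting to the ω-basis (c_i = row i of M dotted with v = (20, -4463, -11096, 1831, 5725, -588)):
  c_1 = 0·20 + (0)·(-4463) + (0)·(-11096) + 1·1831 + 0·5725 + (-1)·(-588) = 2419
  c_2 = (-2)·(20) + (2)·(-4463) + (-1)·(-11096) + (-5)·(1831) + 2·5725 + (3)·(-588) = 2661
  c_3 = (-6)·(20) + (0)·(-4463) + (-2)·(-11096) + 0·1831 + (-2)·(5725) + (-3)·(-588) = 12386
  c_4 = (-1)·(20) + (-1)·(-4463) + (0)·(-11096) + 2·1831 + (-1)·(5725) + (-2)·(-588) = 3556
  c_5 = 0·20 + (-1)·(-4463) + (0)·(-11096) + 2·1831 + (-1)·(5725) + (-2)·(-588) = 3576
  c_6 = (-4)·(20) + (-1)·(-4463) + (0)·(-11096) + 6·1831 + (-2)·(5725) + (-6)·(-588) = 7447
Base-11 expansion of each c_i:
  c_1 = 2419 = 10·11^0 + 10·11^1 + 8·11^2 + 1·11^3
  c_2 = 2661 = 10·11^0 + 10·11^1 + 10·11^2 + 1·11^3
  c_3 = 12386 = 0·11^0 + 4·11^1 + 3·11^2 + 9·11^3
  c_4 = 3556 = 3·11^0 + 4·11^1 + 7·11^2 + 2·11^3
  c_5 = 3576 = 1·11^0 + 6·11^1 + 7·11^2 + 2·11^3
  c_6 = 7447 = 0·11^0 + 6·11^1 + 6·11^2 + 5·11^3
λ_0 = (10, 10, 0, 3, 1, 0)
λ_1 = (10, 10, 4, 4, 6, 6)
λ_2 = (8, 10, 3, 7, 7, 6)
λ_3 = (1, 1, 9, 2, 2, 5)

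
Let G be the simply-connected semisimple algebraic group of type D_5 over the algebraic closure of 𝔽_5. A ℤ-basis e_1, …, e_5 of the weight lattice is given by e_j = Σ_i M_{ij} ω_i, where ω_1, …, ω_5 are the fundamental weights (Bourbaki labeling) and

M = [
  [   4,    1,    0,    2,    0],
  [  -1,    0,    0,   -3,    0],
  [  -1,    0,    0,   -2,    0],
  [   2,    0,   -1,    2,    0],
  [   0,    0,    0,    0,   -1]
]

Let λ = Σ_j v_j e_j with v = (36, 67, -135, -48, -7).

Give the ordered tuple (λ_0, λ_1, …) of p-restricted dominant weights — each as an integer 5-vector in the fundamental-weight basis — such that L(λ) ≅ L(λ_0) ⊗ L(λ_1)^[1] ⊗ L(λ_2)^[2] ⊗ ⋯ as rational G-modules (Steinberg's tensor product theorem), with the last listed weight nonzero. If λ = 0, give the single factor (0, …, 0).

((0, 3, 0, 1, 2), (3, 1, 2, 2, 1), (4, 4, 2, 4, 0))

Compute c_i = Σ_j M_{ij} v_j with v = (36, 67, -135, -48, -7):
  c_1 = 4*36 + 1*67 + 0*-135 + 2*-48 + 0*-7 = 115
  c_2 = -1*36 + 0*67 + 0*-135 + -3*-48 + 0*-7 = 108
  c_3 = -1*36 + 0*67 + 0*-135 + -2*-48 + 0*-7 = 60
  c_4 = 2*36 + 0*67 + -1*-135 + 2*-48 + 0*-7 = 111
  c_5 = 0*36 + 0*67 + 0*-135 + 0*-48 + -1*-7 = 7
p = 5; digits c_i = Σ_j d_{ij}·5^j, 0 ≤ d_{ij} < 5:
  c_1 = 115 = 0·5^0 + 3·5^1 + 4·5^2
  c_2 = 108 = 3·5^0 + 1·5^1 + 4·5^2
  c_3 = 60 = 0·5^0 + 2·5^1 + 2·5^2
  c_4 = 111 = 1·5^0 + 2·5^1 + 4·5^2
  c_5 = 7 = 2·5^0 + 1·5^1
Factor λ_0 = (0, 3, 0, 1, 2)
Factor λ_1 = (3, 1, 2, 2, 1)
Factor λ_2 = (4, 4, 2, 4, 0)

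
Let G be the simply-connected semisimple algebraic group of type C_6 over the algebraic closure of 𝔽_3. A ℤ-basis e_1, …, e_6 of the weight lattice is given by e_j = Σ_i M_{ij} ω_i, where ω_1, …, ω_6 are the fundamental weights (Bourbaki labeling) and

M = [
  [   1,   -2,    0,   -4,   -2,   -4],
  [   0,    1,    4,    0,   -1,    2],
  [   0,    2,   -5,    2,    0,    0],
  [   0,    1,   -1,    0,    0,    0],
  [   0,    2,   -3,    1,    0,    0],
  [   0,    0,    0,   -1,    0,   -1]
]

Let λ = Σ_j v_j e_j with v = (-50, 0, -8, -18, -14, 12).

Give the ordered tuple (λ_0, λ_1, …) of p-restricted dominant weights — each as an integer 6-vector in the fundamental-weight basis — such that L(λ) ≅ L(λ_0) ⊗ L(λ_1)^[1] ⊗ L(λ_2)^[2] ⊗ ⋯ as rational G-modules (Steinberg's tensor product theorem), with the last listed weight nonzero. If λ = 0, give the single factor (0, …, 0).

Change of basis e → ω: c = M·v where v = (-50, 0, -8, -18, -14, 12):
  c_1 = 1*-50 + -2*0 + 0*-8 + -4*-18 + -2*-14 + -4*12 = 2
  c_2 = 0*-50 + 1*0 + 4*-8 + 0*-18 + -1*-14 + 2*12 = 6
  c_3 = 0*-50 + 2*0 + -5*-8 + 2*-18 + 0*-14 + 0*12 = 4
  c_4 = 0*-50 + 1*0 + -1*-8 + 0*-18 + 0*-14 + 0*12 = 8
  c_5 = 0*-50 + 2*0 + -3*-8 + 1*-18 + 0*-14 + 0*12 = 6
  c_6 = 0*-50 + 0*0 + 0*-8 + -1*-18 + 0*-14 + -1*12 = 6
Base-3 expansion of each c_i:
  c_1 = 2 = 2·3^0
  c_2 = 6 = 0·3^0 + 2·3^1
  c_3 = 4 = 1·3^0 + 1·3^1
  c_4 = 8 = 2·3^0 + 2·3^1
  c_5 = 6 = 0·3^0 + 2·3^1
  c_6 = 6 = 0·3^0 + 2·3^1
Factor λ_0 = (2, 0, 1, 2, 0, 0)
Factor λ_1 = (0, 2, 1, 2, 2, 2)

((2, 0, 1, 2, 0, 0), (0, 2, 1, 2, 2, 2))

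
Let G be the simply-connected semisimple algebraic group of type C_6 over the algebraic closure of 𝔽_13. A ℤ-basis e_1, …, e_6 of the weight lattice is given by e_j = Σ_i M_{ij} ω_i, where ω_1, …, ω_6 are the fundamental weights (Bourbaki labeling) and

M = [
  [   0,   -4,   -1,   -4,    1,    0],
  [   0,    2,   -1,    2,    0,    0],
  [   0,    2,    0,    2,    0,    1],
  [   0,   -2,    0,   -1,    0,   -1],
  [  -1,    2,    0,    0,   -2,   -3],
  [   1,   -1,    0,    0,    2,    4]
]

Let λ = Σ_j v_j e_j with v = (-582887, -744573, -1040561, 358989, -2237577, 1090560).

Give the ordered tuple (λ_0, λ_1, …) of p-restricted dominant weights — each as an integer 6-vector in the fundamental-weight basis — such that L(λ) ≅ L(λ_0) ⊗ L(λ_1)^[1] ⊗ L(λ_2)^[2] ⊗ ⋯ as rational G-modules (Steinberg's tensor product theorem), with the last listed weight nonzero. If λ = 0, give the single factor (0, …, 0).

Compute c_i = Σ_j M_{ij} v_j with v = (-582887, -744573, -1040561, 358989, -2237577, 1090560):
  c_1 = 0*-582887 + -4*-744573 + -1*-1040561 + -4*358989 + 1*-2237577 + 0*1090560 = 345320
  c_2 = 0*-582887 + 2*-744573 + -1*-1040561 + 2*358989 + 0*-2237577 + 0*1090560 = 269393
  c_3 = 0*-582887 + 2*-744573 + 0*-1040561 + 2*358989 + 0*-2237577 + 1*1090560 = 319392
  c_4 = 0*-582887 + -2*-744573 + 0*-1040561 + -1*358989 + 0*-2237577 + -1*1090560 = 39597
  c_5 = -1*-582887 + 2*-744573 + 0*-1040561 + 0*358989 + -2*-2237577 + -3*1090560 = 297215
  c_6 = 1*-582887 + -1*-744573 + 0*-1040561 + 0*358989 + 2*-2237577 + 4*1090560 = 48772
Expand coordinatewise in base 13:
  c_1 = 345320 = 1·13^0 + 4·13^1 + 2·13^2 + 1·13^3 + 12·13^4
  c_2 = 269393 = 7·13^0 + 0·13^1 + 8·13^2 + 5·13^3 + 9·13^4
  c_3 = 319392 = 8·13^0 + 11·13^1 + 4·13^2 + 2·13^3 + 11·13^4
  c_4 = 39597 = 12·13^0 + 3·13^1 + 0·13^2 + 5·13^3 + 1·13^4
  c_5 = 297215 = 9·13^0 + 8·13^1 + 3·13^2 + 5·13^3 + 10·13^4
  c_6 = 48772 = 9·13^0 + 7·13^1 + 2·13^2 + 9·13^3 + 1·13^4
p-restricted factor λ_0 = (1, 7, 8, 12, 9, 9)
p-restricted factor λ_1 = (4, 0, 11, 3, 8, 7)
p-restricted factor λ_2 = (2, 8, 4, 0, 3, 2)
p-restricted factor λ_3 = (1, 5, 2, 5, 5, 9)
p-restricted factor λ_4 = (12, 9, 11, 1, 10, 1)

((1, 7, 8, 12, 9, 9), (4, 0, 11, 3, 8, 7), (2, 8, 4, 0, 3, 2), (1, 5, 2, 5, 5, 9), (12, 9, 11, 1, 10, 1))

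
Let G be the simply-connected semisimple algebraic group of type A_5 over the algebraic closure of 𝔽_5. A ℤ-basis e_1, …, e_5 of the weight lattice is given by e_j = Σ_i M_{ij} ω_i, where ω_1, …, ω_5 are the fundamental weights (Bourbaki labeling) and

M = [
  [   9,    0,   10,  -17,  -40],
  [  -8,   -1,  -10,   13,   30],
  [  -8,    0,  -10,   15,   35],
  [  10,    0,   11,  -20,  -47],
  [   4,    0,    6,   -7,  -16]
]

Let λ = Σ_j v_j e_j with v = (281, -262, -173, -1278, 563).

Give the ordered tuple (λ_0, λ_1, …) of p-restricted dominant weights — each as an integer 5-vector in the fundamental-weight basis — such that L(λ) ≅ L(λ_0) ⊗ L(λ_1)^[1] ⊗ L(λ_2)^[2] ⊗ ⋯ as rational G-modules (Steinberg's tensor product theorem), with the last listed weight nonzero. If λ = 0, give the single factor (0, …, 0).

((0, 0, 2, 1, 4), (1, 4, 3, 1, 4))

ω-coordinates c = M·v, v = (281, -262, -173, -1278, 563):
  c_1 = (9)·(281) + (0)·(-262) + (10)·(-173) + (-17)·(-1278) + (-40)·(563) = 5
  c_2 = (-8)·(281) + (-1)·(-262) + (-10)·(-173) + (13)·(-1278) + (30)·(563) = 20
  c_3 = (-8)·(281) + (0)·(-262) + (-10)·(-173) + (15)·(-1278) + (35)·(563) = 17
  c_4 = (10)·(281) + (0)·(-262) + (11)·(-173) + (-20)·(-1278) + (-47)·(563) = 6
  c_5 = (4)·(281) + (0)·(-262) + (6)·(-173) + (-7)·(-1278) + (-16)·(563) = 24
p = 5; digits c_i = Σ_j d_{ij}·5^j, 0 ≤ d_{ij} < 5:
  c_1 = 5 = 0·5^0 + 1·5^1
  c_2 = 20 = 0·5^0 + 4·5^1
  c_3 = 17 = 2·5^0 + 3·5^1
  c_4 = 6 = 1·5^0 + 1·5^1
  c_5 = 24 = 4·5^0 + 4·5^1
Factor λ_0 = (0, 0, 2, 1, 4)
Factor λ_1 = (1, 4, 3, 1, 4)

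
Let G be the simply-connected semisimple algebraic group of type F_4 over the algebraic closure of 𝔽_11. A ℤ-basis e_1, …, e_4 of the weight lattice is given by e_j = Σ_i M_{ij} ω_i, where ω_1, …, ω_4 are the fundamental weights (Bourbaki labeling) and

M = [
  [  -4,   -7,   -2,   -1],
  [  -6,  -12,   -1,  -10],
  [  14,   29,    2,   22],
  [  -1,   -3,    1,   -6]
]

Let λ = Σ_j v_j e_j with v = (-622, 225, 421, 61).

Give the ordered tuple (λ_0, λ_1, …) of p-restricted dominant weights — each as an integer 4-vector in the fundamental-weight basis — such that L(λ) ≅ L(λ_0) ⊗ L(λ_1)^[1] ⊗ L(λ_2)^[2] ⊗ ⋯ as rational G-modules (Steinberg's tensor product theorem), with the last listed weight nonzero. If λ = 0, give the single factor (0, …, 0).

Converting to the ω-basis (c_i = row i of M dotted with v = (-622, 225, 421, 61)):
  c_1 = (-4)·(-622) + (-7)·(225) + (-2)·(421) + (-1)·(61) = 10
  c_2 = (-6)·(-622) + (-12)·(225) + (-1)·(421) + (-10)·(61) = 1
  c_3 = (14)·(-622) + 29·225 + 2·421 + 22·61 = 1
  c_4 = (-1)·(-622) + (-3)·(225) + 1·421 + (-6)·(61) = 2
Base-11 expansion of each c_i:
  c_1 = 10 = 10·11^0
  c_2 = 1 = 1·11^0
  c_3 = 1 = 1·11^0
  c_4 = 2 = 2·11^0
λ_0 = (10, 1, 1, 2)

((10, 1, 1, 2),)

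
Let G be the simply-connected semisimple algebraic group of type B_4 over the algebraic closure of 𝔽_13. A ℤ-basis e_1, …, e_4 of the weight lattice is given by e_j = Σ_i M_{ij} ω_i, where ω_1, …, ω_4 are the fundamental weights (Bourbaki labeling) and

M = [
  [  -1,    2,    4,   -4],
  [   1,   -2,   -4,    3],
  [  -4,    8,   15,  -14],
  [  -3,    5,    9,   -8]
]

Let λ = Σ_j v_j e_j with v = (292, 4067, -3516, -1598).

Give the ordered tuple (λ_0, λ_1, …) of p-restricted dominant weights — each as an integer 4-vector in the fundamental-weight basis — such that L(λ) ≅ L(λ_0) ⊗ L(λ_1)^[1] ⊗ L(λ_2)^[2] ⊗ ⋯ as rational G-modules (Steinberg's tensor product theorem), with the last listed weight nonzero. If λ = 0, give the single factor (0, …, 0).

ω-coordinates c = M·v, v = (292, 4067, -3516, -1598):
  c_1 = (-1)·(292) + 2·4067 + (4)·(-3516) + (-4)·(-1598) = 170
  c_2 = 1·292 + (-2)·(4067) + (-4)·(-3516) + (3)·(-1598) = 1428
  c_3 = (-4)·(292) + 8·4067 + (15)·(-3516) + (-14)·(-1598) = 1000
  c_4 = (-3)·(292) + 5·4067 + (9)·(-3516) + (-8)·(-1598) = 599
Base-13 expansion of each c_i:
  c_1 = 170 = 1·13^0 + 0·13^1 + 1·13^2
  c_2 = 1428 = 11·13^0 + 5·13^1 + 8·13^2
  c_3 = 1000 = 12·13^0 + 11·13^1 + 5·13^2
  c_4 = 599 = 1·13^0 + 7·13^1 + 3·13^2
λ_0 = (1, 11, 12, 1)
λ_1 = (0, 5, 11, 7)
λ_2 = (1, 8, 5, 3)

((1, 11, 12, 1), (0, 5, 11, 7), (1, 8, 5, 3))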